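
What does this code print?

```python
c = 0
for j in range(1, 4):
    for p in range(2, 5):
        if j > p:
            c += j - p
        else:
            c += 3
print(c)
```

j=1,p=2: not 1>2, c = 0+3 = 3
j=1,p=3: not 1>3, c = 3+3 = 6
j=1,p=4: not 1>4, c = 6+3 = 9
j=2,p=2: not 2>2, c = 9+3 = 12
j=2,p=3: not 2>3, c = 12+3 = 15
j=2,p=4: not 2>4, c = 15+3 = 18
j=3,p=2: 3>2, c = 18+1 = 19
j=3,p=3: not 3>3, c = 19+3 = 22
j=3,p=4: not 3>4, c = 22+3 = 25

25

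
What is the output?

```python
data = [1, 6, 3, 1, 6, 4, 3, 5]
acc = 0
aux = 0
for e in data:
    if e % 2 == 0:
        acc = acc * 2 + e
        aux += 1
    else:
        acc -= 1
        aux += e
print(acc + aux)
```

e=1: not even, acc = 0-1 = -1; aux=1
e=6: even, acc = (-1)*2+6 = 4; aux=2
e=3: not even, acc = 4-1 = 3; aux=5
e=1: not even, acc = 3-1 = 2; aux=6
e=6: even, acc = 2*2+6 = 10; aux=7
e=4: even, acc = 10*2+4 = 24; aux=8
e=3: not even, acc = 24-1 = 23; aux=11
e=5: not even, acc = 23-1 = 22; aux=16
acc+aux = 22+16 = 38

38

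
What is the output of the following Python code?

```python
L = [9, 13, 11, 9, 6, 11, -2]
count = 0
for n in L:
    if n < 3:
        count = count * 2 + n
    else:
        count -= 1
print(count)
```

-14

n=9: not <3, count = 0-1 = -1
n=13: not <3, count = (-1)-1 = -2
n=11: not <3, count = (-2)-1 = -3
n=9: not <3, count = (-3)-1 = -4
n=6: not <3, count = (-4)-1 = -5
n=11: not <3, count = (-5)-1 = -6
n=-2: <3, count = (-6)*2+(-2) = -14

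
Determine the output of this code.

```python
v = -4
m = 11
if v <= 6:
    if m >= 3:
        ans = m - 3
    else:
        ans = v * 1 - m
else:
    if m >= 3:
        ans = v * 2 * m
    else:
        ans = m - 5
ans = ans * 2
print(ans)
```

v=-4, m=11
v <= 6 is True; m >= 3 is True
→ ans = m - 3 = 8
ans = 8*2 = 16

16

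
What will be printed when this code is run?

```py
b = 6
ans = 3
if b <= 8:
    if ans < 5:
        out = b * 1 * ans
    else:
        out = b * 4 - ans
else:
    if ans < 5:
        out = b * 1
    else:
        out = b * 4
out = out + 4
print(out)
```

22

b=6, ans=3
b <= 8 is True; ans < 5 is True
→ out = b * 1 * ans = 18
out = 18+4 = 22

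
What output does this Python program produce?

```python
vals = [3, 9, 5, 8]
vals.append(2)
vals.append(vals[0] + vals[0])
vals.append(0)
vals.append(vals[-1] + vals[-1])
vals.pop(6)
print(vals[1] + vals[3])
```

append 2 → [3, 9, 5, 8, 2]
append vals[0]+vals[0] = 3+3 = 6 → [3, 9, 5, 8, 2, 6]
append 0 → [3, 9, 5, 8, 2, 6, 0]
append vals[-1]+vals[-1] = 0+0 = 0 → [3, 9, 5, 8, 2, 6, 0, 0]
pop(6) removes 0 → [3, 9, 5, 8, 2, 6, 0]
vals[1]+vals[3] = 9+8 = 17

17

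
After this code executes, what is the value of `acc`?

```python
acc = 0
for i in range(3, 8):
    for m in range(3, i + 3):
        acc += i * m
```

i=3,m=3: acc = 0+9 = 9
i=3,m=4: acc = 9+12 = 21
i=3,m=5: acc = 21+15 = 36
i=4,m=3: acc = 36+12 = 48
i=4,m=4: acc = 48+16 = 64
i=4,m=5: acc = 64+20 = 84
i=4,m=6: acc = 84+24 = 108
i=5,m=3: acc = 108+15 = 123
i=5,m=4: acc = 123+20 = 143
i=5,m=5: acc = 143+25 = 168
i=5,m=6: acc = 168+30 = 198
i=5,m=7: acc = 198+35 = 233
i=6,m=3: acc = 233+18 = 251
i=6,m=4: acc = 251+24 = 275
i=6,m=5: acc = 275+30 = 305
i=6,m=6: acc = 305+36 = 341
i=6,m=7: acc = 341+42 = 383
i=6,m=8: acc = 383+48 = 431
i=7,m=3: acc = 431+21 = 452
i=7,m=4: acc = 452+28 = 480
i=7,m=5: acc = 480+35 = 515
i=7,m=6: acc = 515+42 = 557
i=7,m=7: acc = 557+49 = 606
i=7,m=8: acc = 606+56 = 662
i=7,m=9: acc = 662+63 = 725

725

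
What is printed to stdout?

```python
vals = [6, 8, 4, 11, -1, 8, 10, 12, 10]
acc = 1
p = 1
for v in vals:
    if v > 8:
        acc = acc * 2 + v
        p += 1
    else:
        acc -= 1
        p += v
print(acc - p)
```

v=6: not >8, acc = 1-1 = 0; p=7
v=8: not >8, acc = 0-1 = -1; p=15
v=4: not >8, acc = (-1)-1 = -2; p=19
v=11: >8, acc = (-2)*2+11 = 7; p=20
v=-1: not >8, acc = 7-1 = 6; p=19
v=8: not >8, acc = 6-1 = 5; p=27
v=10: >8, acc = 5*2+10 = 20; p=28
v=12: >8, acc = 20*2+12 = 52; p=29
v=10: >8, acc = 52*2+10 = 114; p=30
acc-p = 114-30 = 84

84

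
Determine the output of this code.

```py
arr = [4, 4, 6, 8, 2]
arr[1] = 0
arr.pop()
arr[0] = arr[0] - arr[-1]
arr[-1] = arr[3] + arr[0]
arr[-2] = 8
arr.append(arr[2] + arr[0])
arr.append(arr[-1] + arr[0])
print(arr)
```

[-4, 0, 8, 4, 4, 0]

arr[1] = 0 → [4, 0, 6, 8, 2]
pop() removes 2 → [4, 0, 6, 8]
arr[0] = arr[0]-arr[-1] = 4-8 = -4 → [-4, 0, 6, 8]
arr[-1] = arr[3]+arr[0] = 8+(-4) = 4 → [-4, 0, 6, 4]
arr[-2] = 8 → [-4, 0, 8, 4]
append arr[2]+arr[0] = 8+(-4) = 4 → [-4, 0, 8, 4, 4]
append arr[-1]+arr[0] = 4+(-4) = 0 → [-4, 0, 8, 4, 4, 0]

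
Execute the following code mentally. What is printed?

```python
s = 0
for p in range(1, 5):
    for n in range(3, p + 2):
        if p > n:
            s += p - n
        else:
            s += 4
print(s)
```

21

p=2,n=3: not 2>3, s = 0+4 = 4
p=3,n=3: not 3>3, s = 4+4 = 8
p=3,n=4: not 3>4, s = 8+4 = 12
p=4,n=3: 4>3, s = 12+1 = 13
p=4,n=4: not 4>4, s = 13+4 = 17
p=4,n=5: not 4>5, s = 17+4 = 21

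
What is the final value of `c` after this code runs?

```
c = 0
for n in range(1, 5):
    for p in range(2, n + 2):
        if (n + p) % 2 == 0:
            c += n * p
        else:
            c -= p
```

18

n=1,p=2: odd sum, c = 0-2 = -2
n=2,p=2: even sum, c = (-2)+4 = 2
n=2,p=3: odd sum, c = 2-3 = -1
n=3,p=2: odd sum, c = (-1)-2 = -3
n=3,p=3: even sum, c = (-3)+9 = 6
n=3,p=4: odd sum, c = 6-4 = 2
n=4,p=2: even sum, c = 2+8 = 10
n=4,p=3: odd sum, c = 10-3 = 7
n=4,p=4: even sum, c = 7+16 = 23
n=4,p=5: odd sum, c = 23-5 = 18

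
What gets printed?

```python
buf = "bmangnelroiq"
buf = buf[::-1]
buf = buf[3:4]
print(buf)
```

reverse → 'qiorlengnamb'
slice [3:4] → 'r'

r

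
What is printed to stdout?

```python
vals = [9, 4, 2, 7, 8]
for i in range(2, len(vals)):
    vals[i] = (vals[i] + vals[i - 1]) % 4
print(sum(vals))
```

i=2: vals[2] = (2+4)%4 = 2 → [9, 4, 2, 7, 8]
i=3: vals[3] = (7+2)%4 = 1 → [9, 4, 2, 1, 8]
i=4: vals[4] = (8+1)%4 = 1 → [9, 4, 2, 1, 1]
sum = 17

17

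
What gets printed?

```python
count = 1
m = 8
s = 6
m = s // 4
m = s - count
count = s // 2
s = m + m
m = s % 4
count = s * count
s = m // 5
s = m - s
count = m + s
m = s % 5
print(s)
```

m = 6//4 = 1
m = 6-1 = 5
count = 6//2 = 3
s = 5+5 = 10
m = 10%4 = 2
count = 10*3 = 30
s = 2//5 = 0
s = 2-0 = 2
count = 2+2 = 4
m = 2%5 = 2

2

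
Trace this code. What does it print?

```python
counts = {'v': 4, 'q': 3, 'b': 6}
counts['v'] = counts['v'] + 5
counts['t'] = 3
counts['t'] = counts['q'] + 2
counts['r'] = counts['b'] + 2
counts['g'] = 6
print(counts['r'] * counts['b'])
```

48

counts['v'] = counts['v']+5 = 9 → {'v': 9, 'q': 3, 'b': 6}
counts['t'] = 3 → {'v': 9, 'q': 3, 'b': 6, 't': 3}
counts['t'] = counts['q']+2 = 5 → {'v': 9, 'q': 3, 'b': 6, 't': 5}
counts['r'] = counts['b']+2 = 8 → {'v': 9, 'q': 3, 'b': 6, 't': 5, 'r': 8}
counts['g'] = 6 → {'v': 9, 'q': 3, 'b': 6, 't': 5, 'r': 8, 'g': 6}
counts['r']*counts['b'] = 8*6 = 48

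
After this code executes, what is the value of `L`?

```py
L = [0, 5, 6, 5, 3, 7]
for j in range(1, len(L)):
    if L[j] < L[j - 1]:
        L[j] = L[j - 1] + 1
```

j=1: 5>=0, unchanged → [0, 5, 6, 5, 3, 7]
j=2: 6>=5, unchanged → [0, 5, 6, 5, 3, 7]
j=3: 5<6, L[3] = 6+1 = 7 → [0, 5, 6, 7, 3, 7]
j=4: 3<7, L[4] = 7+1 = 8 → [0, 5, 6, 7, 8, 7]
j=5: 7<8, L[5] = 8+1 = 9 → [0, 5, 6, 7, 8, 9]

[0, 5, 6, 7, 8, 9]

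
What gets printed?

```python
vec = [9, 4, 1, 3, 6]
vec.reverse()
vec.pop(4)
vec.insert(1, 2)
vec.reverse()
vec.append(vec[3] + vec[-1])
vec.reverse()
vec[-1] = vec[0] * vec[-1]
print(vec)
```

[8, 6, 2, 3, 1, 32]

reverse → [6, 3, 1, 4, 9]
pop(4) removes 9 → [6, 3, 1, 4]
insert 2 at 1 → [6, 2, 3, 1, 4]
reverse → [4, 1, 3, 2, 6]
append vec[3]+vec[-1] = 2+6 = 8 → [4, 1, 3, 2, 6, 8]
reverse → [8, 6, 2, 3, 1, 4]
vec[-1] = vec[0]*vec[-1] = 8*4 = 32 → [8, 6, 2, 3, 1, 32]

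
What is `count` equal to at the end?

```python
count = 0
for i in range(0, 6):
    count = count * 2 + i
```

i=0: count = 0*2+0 = 0
i=1: count = 0*2+1 = 1
i=2: count = 1*2+2 = 4
i=3: count = 4*2+3 = 11
i=4: count = 11*2+4 = 26
i=5: count = 26*2+5 = 57

57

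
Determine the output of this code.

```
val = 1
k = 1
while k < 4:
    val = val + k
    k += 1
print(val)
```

7

k=1: val = 1+1 = 2
k=2: val = 2+2 = 4
k=3: val = 4+3 = 7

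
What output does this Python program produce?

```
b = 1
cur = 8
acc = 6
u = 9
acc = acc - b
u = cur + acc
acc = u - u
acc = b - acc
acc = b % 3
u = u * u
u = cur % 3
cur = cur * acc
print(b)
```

acc = 6-1 = 5
u = 8+5 = 13
acc = 13-13 = 0
acc = 1-0 = 1
acc = 1%3 = 1
u = 13*13 = 169
u = 8%3 = 2
cur = 8*1 = 8

1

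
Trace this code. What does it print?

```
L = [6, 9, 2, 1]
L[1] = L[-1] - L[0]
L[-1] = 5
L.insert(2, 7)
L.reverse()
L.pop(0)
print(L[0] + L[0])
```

4

L[1] = L[-1]-L[0] = 1-6 = -5 → [6, -5, 2, 1]
L[-1] = 5 → [6, -5, 2, 5]
insert 7 at 2 → [6, -5, 7, 2, 5]
reverse → [5, 2, 7, -5, 6]
pop(0) removes 5 → [2, 7, -5, 6]
L[0]+L[0] = 2+2 = 4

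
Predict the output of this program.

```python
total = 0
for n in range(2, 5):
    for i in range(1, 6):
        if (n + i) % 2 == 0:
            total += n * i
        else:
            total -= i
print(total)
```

39

n=2,i=1: odd sum, total = 0-1 = -1
n=2,i=2: even sum, total = (-1)+4 = 3
n=2,i=3: odd sum, total = 3-3 = 0
n=2,i=4: even sum, total = 0+8 = 8
n=2,i=5: odd sum, total = 8-5 = 3
n=3,i=1: even sum, total = 3+3 = 6
n=3,i=2: odd sum, total = 6-2 = 4
n=3,i=3: even sum, total = 4+9 = 13
n=3,i=4: odd sum, total = 13-4 = 9
n=3,i=5: even sum, total = 9+15 = 24
n=4,i=1: odd sum, total = 24-1 = 23
n=4,i=2: even sum, total = 23+8 = 31
n=4,i=3: odd sum, total = 31-3 = 28
n=4,i=4: even sum, total = 28+16 = 44
n=4,i=5: odd sum, total = 44-5 = 39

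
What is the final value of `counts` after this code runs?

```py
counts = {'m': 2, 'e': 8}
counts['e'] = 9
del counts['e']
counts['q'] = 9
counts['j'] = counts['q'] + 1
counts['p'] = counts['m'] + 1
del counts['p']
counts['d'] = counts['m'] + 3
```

{'m': 2, 'q': 9, 'j': 10, 'd': 5}

counts['e'] = 9 → {'m': 2, 'e': 9}
del 'e' → {'m': 2}
counts['q'] = 9 → {'m': 2, 'q': 9}
counts['j'] = counts['q']+1 = 10 → {'m': 2, 'q': 9, 'j': 10}
counts['p'] = counts['m']+1 = 3 → {'m': 2, 'q': 9, 'j': 10, 'p': 3}
del 'p' → {'m': 2, 'q': 9, 'j': 10}
counts['d'] = counts['m']+3 = 5 → {'m': 2, 'q': 9, 'j': 10, 'd': 5}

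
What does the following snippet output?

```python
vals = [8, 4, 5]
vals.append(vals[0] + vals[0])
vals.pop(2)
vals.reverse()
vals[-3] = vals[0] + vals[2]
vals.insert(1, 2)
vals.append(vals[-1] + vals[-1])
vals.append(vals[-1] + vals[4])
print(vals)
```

append vals[0]+vals[0] = 8+8 = 16 → [8, 4, 5, 16]
pop(2) removes 5 → [8, 4, 16]
reverse → [16, 4, 8]
vals[-3] = vals[0]+vals[2] = 16+8 = 24 → [24, 4, 8]
insert 2 at 1 → [24, 2, 4, 8]
append vals[-1]+vals[-1] = 8+8 = 16 → [24, 2, 4, 8, 16]
append vals[-1]+vals[4] = 16+16 = 32 → [24, 2, 4, 8, 16, 32]

[24, 2, 4, 8, 16, 32]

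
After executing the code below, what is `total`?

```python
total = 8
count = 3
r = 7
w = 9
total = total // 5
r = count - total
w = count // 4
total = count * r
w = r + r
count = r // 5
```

total = 8//5 = 1
r = 3-1 = 2
w = 3//4 = 0
total = 3*2 = 6
w = 2+2 = 4
count = 2//5 = 0

6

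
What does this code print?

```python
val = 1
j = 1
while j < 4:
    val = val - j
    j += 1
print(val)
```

j=1: val = 1-1 = 0
j=2: val = 0-2 = -2
j=3: val = (-2)-3 = -5

-5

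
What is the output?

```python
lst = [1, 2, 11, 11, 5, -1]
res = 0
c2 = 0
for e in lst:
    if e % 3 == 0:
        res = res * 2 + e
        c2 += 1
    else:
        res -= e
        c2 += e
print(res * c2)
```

e=1: not %3==0, res = 0-1 = -1; c2=1
e=2: not %3==0, res = (-1)-2 = -3; c2=3
e=11: not %3==0, res = (-3)-11 = -14; c2=14
e=11: not %3==0, res = (-14)-11 = -25; c2=25
e=5: not %3==0, res = (-25)-5 = -30; c2=30
e=-1: not %3==0, res = (-30)-(-1) = -29; c2=29
res*c2 = (-29)*29 = -841

-841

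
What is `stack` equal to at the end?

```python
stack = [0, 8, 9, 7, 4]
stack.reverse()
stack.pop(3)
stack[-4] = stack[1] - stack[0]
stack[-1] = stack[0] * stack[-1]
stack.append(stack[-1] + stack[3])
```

reverse → [4, 7, 9, 8, 0]
pop(3) removes 8 → [4, 7, 9, 0]
stack[-4] = stack[1]-stack[0] = 7-4 = 3 → [3, 7, 9, 0]
stack[-1] = stack[0]*stack[-1] = 3*0 = 0 → [3, 7, 9, 0]
append stack[-1]+stack[3] = 0+0 = 0 → [3, 7, 9, 0, 0]

[3, 7, 9, 0, 0]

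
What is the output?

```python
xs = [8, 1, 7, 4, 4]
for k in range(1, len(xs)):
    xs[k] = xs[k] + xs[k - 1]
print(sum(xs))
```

77

k=1: xs[1] = 1+8 = 9 → [8, 9, 7, 4, 4]
k=2: xs[2] = 7+9 = 16 → [8, 9, 16, 4, 4]
k=3: xs[3] = 4+16 = 20 → [8, 9, 16, 20, 4]
k=4: xs[4] = 4+20 = 24 → [8, 9, 16, 20, 24]
sum = 77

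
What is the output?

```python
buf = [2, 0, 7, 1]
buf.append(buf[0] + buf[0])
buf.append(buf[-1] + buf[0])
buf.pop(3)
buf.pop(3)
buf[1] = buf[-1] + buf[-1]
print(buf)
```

append buf[0]+buf[0] = 2+2 = 4 → [2, 0, 7, 1, 4]
append buf[-1]+buf[0] = 4+2 = 6 → [2, 0, 7, 1, 4, 6]
pop(3) removes 1 → [2, 0, 7, 4, 6]
pop(3) removes 4 → [2, 0, 7, 6]
buf[1] = buf[-1]+buf[-1] = 6+6 = 12 → [2, 12, 7, 6]

[2, 12, 7, 6]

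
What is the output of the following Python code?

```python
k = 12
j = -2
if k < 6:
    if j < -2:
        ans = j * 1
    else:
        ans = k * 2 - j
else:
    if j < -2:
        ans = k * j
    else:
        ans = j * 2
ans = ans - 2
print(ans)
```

-6

k=12, j=-2
k < 6 is False; j < -2 is False
→ ans = j * 2 = -4
ans = (-4)-2 = -6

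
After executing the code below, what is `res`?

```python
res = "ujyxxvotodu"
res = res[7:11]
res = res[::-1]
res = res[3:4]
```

slice [7:11] → 'todu'
reverse → 'udot'
slice [3:4] → 't'

't'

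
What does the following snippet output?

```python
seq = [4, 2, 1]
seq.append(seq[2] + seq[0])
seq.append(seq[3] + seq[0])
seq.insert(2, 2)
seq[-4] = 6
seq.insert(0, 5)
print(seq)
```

[5, 4, 2, 6, 1, 5, 9]

append seq[2]+seq[0] = 1+4 = 5 → [4, 2, 1, 5]
append seq[3]+seq[0] = 5+4 = 9 → [4, 2, 1, 5, 9]
insert 2 at 2 → [4, 2, 2, 1, 5, 9]
seq[-4] = 6 → [4, 2, 6, 1, 5, 9]
insert 5 at 0 → [5, 4, 2, 6, 1, 5, 9]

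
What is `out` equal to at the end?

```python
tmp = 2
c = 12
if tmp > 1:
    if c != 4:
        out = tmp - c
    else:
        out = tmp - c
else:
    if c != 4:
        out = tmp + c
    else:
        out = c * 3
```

tmp=2, c=12
tmp > 1 is True; c != 4 is True
→ out = tmp - c = -10

-10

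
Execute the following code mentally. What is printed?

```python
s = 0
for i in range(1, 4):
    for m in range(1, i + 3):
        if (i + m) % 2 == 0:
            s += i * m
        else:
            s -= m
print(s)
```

31

i=1,m=1: even sum, s = 0+1 = 1
i=1,m=2: odd sum, s = 1-2 = -1
i=1,m=3: even sum, s = (-1)+3 = 2
i=2,m=1: odd sum, s = 2-1 = 1
i=2,m=2: even sum, s = 1+4 = 5
i=2,m=3: odd sum, s = 5-3 = 2
i=2,m=4: even sum, s = 2+8 = 10
i=3,m=1: even sum, s = 10+3 = 13
i=3,m=2: odd sum, s = 13-2 = 11
i=3,m=3: even sum, s = 11+9 = 20
i=3,m=4: odd sum, s = 20-4 = 16
i=3,m=5: even sum, s = 16+15 = 31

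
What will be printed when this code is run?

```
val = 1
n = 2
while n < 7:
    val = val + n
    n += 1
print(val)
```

21

n=2: val = 1+2 = 3
n=3: val = 3+3 = 6
n=4: val = 6+4 = 10
n=5: val = 10+5 = 15
n=6: val = 15+6 = 21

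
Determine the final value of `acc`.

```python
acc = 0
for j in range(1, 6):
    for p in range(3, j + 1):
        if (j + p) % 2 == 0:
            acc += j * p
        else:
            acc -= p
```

j=3,p=3: even sum, acc = 0+9 = 9
j=4,p=3: odd sum, acc = 9-3 = 6
j=4,p=4: even sum, acc = 6+16 = 22
j=5,p=3: even sum, acc = 22+15 = 37
j=5,p=4: odd sum, acc = 37-4 = 33
j=5,p=5: even sum, acc = 33+25 = 58

58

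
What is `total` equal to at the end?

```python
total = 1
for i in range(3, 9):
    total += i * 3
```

i=3: total = 1+3*3 = 10
i=4: total = 10+4*3 = 22
i=5: total = 22+5*3 = 37
i=6: total = 37+6*3 = 55
i=7: total = 55+7*3 = 76
i=8: total = 76+8*3 = 100

100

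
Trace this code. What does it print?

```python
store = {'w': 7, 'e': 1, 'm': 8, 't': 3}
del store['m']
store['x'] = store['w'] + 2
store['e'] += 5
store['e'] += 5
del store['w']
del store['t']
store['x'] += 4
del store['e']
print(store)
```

del 'm' → {'w': 7, 'e': 1, 't': 3}
store['x'] = store['w']+2 = 9 → {'w': 7, 'e': 1, 't': 3, 'x': 9}
store['e'] = 1+5 = 6 → {'w': 7, 'e': 6, 't': 3, 'x': 9}
store['e'] = 6+5 = 11 → {'w': 7, 'e': 11, 't': 3, 'x': 9}
del 'w' → {'e': 11, 't': 3, 'x': 9}
del 't' → {'e': 11, 'x': 9}
store['x'] = 9+4 = 13 → {'e': 11, 'x': 13}
del 'e' → {'x': 13}

{'x': 13}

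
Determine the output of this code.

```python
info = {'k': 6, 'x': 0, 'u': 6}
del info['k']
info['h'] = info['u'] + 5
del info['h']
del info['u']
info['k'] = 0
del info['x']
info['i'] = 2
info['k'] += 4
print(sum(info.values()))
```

del 'k' → {'x': 0, 'u': 6}
info['h'] = info['u']+5 = 11 → {'x': 0, 'u': 6, 'h': 11}
del 'h' → {'x': 0, 'u': 6}
del 'u' → {'x': 0}
info['k'] = 0 → {'x': 0, 'k': 0}
del 'x' → {'k': 0}
info['i'] = 2 → {'k': 0, 'i': 2}
info['k'] = 0+4 = 4 → {'k': 4, 'i': 2}
sum of values = 6

6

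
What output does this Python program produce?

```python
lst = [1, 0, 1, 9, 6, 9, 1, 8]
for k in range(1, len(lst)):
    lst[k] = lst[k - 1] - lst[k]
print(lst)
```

k=1: lst[1] = 1-0 = 1 → [1, 1, 1, 9, 6, 9, 1, 8]
k=2: lst[2] = 1-1 = 0 → [1, 1, 0, 9, 6, 9, 1, 8]
k=3: lst[3] = 0-9 = -9 → [1, 1, 0, -9, 6, 9, 1, 8]
k=4: lst[4] = (-9)-6 = -15 → [1, 1, 0, -9, -15, 9, 1, 8]
k=5: lst[5] = (-15)-9 = -24 → [1, 1, 0, -9, -15, -24, 1, 8]
k=6: lst[6] = (-24)-1 = -25 → [1, 1, 0, -9, -15, -24, -25, 8]
k=7: lst[7] = (-25)-8 = -33 → [1, 1, 0, -9, -15, -24, -25, -33]

[1, 1, 0, -9, -15, -24, -25, -33]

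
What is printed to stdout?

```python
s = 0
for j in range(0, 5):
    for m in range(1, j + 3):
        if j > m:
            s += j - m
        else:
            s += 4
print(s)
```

66

j=0,m=1: not 0>1, s = 0+4 = 4
j=0,m=2: not 0>2, s = 4+4 = 8
j=1,m=1: not 1>1, s = 8+4 = 12
j=1,m=2: not 1>2, s = 12+4 = 16
j=1,m=3: not 1>3, s = 16+4 = 20
j=2,m=1: 2>1, s = 20+1 = 21
j=2,m=2: not 2>2, s = 21+4 = 25
j=2,m=3: not 2>3, s = 25+4 = 29
j=2,m=4: not 2>4, s = 29+4 = 33
j=3,m=1: 3>1, s = 33+2 = 35
j=3,m=2: 3>2, s = 35+1 = 36
j=3,m=3: not 3>3, s = 36+4 = 40
j=3,m=4: not 3>4, s = 40+4 = 44
j=3,m=5: not 3>5, s = 44+4 = 48
j=4,m=1: 4>1, s = 48+3 = 51
j=4,m=2: 4>2, s = 51+2 = 53
j=4,m=3: 4>3, s = 53+1 = 54
j=4,m=4: not 4>4, s = 54+4 = 58
j=4,m=5: not 4>5, s = 58+4 = 62
j=4,m=6: not 4>6, s = 62+4 = 66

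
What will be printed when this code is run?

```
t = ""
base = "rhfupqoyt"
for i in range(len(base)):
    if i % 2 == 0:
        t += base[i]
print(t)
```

rfpot

i=0: add 'r' → 'r'
i=1: skip
i=2: add 'f' → 'rf'
i=3: skip
i=4: add 'p' → 'rfp'
i=5: skip
i=6: add 'o' → 'rfpo'
i=7: skip
i=8: add 't' → 'rfpot'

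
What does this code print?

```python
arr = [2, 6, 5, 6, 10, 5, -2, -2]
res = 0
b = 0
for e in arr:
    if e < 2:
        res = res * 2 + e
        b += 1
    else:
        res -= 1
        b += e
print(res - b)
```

e=2: not <2, res = 0-1 = -1; b=2
e=6: not <2, res = (-1)-1 = -2; b=8
e=5: not <2, res = (-2)-1 = -3; b=13
e=6: not <2, res = (-3)-1 = -4; b=19
e=10: not <2, res = (-4)-1 = -5; b=29
e=5: not <2, res = (-5)-1 = -6; b=34
e=-2: <2, res = (-6)*2+(-2) = -14; b=35
e=-2: <2, res = (-14)*2+(-2) = -30; b=36
res-b = (-30)-36 = -66

-66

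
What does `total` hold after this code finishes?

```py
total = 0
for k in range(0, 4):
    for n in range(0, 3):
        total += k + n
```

30

k=0,n=0: total = 0+0 = 0
k=0,n=1: total = 0+1 = 1
k=0,n=2: total = 1+2 = 3
k=1,n=0: total = 3+1 = 4
k=1,n=1: total = 4+2 = 6
k=1,n=2: total = 6+3 = 9
k=2,n=0: total = 9+2 = 11
k=2,n=1: total = 11+3 = 14
k=2,n=2: total = 14+4 = 18
k=3,n=0: total = 18+3 = 21
k=3,n=1: total = 21+4 = 25
k=3,n=2: total = 25+5 = 30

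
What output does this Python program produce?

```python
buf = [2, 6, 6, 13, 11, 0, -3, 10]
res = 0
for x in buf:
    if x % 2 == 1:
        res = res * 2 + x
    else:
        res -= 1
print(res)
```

x=2: not odd, res = 0-1 = -1
x=6: not odd, res = (-1)-1 = -2
x=6: not odd, res = (-2)-1 = -3
x=13: odd, res = (-3)*2+13 = 7
x=11: odd, res = 7*2+11 = 25
x=0: not odd, res = 25-1 = 24
x=-3: odd, res = 24*2+(-3) = 45
x=10: not odd, res = 45-1 = 44

44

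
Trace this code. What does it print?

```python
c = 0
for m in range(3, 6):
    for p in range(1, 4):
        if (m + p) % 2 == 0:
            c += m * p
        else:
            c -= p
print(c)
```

m=3,p=1: even sum, c = 0+3 = 3
m=3,p=2: odd sum, c = 3-2 = 1
m=3,p=3: even sum, c = 1+9 = 10
m=4,p=1: odd sum, c = 10-1 = 9
m=4,p=2: even sum, c = 9+8 = 17
m=4,p=3: odd sum, c = 17-3 = 14
m=5,p=1: even sum, c = 14+5 = 19
m=5,p=2: odd sum, c = 19-2 = 17
m=5,p=3: even sum, c = 17+15 = 32

32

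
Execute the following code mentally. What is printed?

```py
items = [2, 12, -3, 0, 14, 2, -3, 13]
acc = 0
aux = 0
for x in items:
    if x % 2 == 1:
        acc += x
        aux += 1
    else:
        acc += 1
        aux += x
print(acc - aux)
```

x=2: not odd, acc = 0+1 = 1; aux=2
x=12: not odd, acc = 1+1 = 2; aux=14
x=-3: odd, acc = 2+(-3) = -1; aux=15
x=0: not odd, acc = (-1)+1 = 0; aux=15
x=14: not odd, acc = 0+1 = 1; aux=29
x=2: not odd, acc = 1+1 = 2; aux=31
x=-3: odd, acc = 2+(-3) = -1; aux=32
x=13: odd, acc = (-1)+13 = 12; aux=33
acc-aux = 12-33 = -21

-21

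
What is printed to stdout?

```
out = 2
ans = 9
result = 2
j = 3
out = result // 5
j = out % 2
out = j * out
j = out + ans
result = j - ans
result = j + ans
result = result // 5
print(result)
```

3

out = 2//5 = 0
j = 0%2 = 0
out = 0*0 = 0
j = 0+9 = 9
result = 9-9 = 0
result = 9+9 = 18
result = 18//5 = 3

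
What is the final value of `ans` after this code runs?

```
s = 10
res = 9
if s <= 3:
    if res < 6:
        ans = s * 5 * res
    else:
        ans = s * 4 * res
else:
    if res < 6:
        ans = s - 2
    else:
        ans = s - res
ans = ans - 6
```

s=10, res=9
s <= 3 is False; res < 6 is False
→ ans = s - res = 1
ans = 1-6 = -5

-5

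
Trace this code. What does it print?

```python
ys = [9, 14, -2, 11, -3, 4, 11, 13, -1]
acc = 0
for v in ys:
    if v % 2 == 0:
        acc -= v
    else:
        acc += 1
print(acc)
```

v=9: not even, acc = 0+1 = 1
v=14: even, acc = 1-14 = -13
v=-2: even, acc = (-13)-(-2) = -11
v=11: not even, acc = (-11)+1 = -10
v=-3: not even, acc = (-10)+1 = -9
v=4: even, acc = (-9)-4 = -13
v=11: not even, acc = (-13)+1 = -12
v=13: not even, acc = (-12)+1 = -11
v=-1: not even, acc = (-11)+1 = -10

-10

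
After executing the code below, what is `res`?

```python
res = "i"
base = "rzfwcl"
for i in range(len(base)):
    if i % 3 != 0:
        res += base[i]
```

i=0: skip
i=1: add 'z' → 'iz'
i=2: add 'f' → 'izf'
i=3: skip
i=4: add 'c' → 'izfc'
i=5: add 'l' → 'izfcl'

'izfcl'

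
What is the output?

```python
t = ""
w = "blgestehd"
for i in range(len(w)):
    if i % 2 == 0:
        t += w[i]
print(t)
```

i=0: add 'b' → 'b'
i=1: skip
i=2: add 'g' → 'bg'
i=3: skip
i=4: add 's' → 'bgs'
i=5: skip
i=6: add 'e' → 'bgse'
i=7: skip
i=8: add 'd' → 'bgsed'

bgsed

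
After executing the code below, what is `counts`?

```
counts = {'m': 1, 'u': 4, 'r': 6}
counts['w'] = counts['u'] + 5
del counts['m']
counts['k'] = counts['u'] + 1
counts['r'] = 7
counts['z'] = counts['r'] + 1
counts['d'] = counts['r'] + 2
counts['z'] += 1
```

{'u': 4, 'r': 7, 'w': 9, 'k': 5, 'z': 9, 'd': 9}

counts['w'] = counts['u']+5 = 9 → {'m': 1, 'u': 4, 'r': 6, 'w': 9}
del 'm' → {'u': 4, 'r': 6, 'w': 9}
counts['k'] = counts['u']+1 = 5 → {'u': 4, 'r': 6, 'w': 9, 'k': 5}
counts['r'] = 7 → {'u': 4, 'r': 7, 'w': 9, 'k': 5}
counts['z'] = counts['r']+1 = 8 → {'u': 4, 'r': 7, 'w': 9, 'k': 5, 'z': 8}
counts['d'] = counts['r']+2 = 9 → {'u': 4, 'r': 7, 'w': 9, 'k': 5, 'z': 8, 'd': 9}
counts['z'] = 8+1 = 9 → {'u': 4, 'r': 7, 'w': 9, 'k': 5, 'z': 9, 'd': 9}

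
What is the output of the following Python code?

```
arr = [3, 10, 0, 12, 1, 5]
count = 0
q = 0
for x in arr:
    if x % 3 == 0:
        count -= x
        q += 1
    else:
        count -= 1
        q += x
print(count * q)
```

x=3: %3==0, count = 0-3 = -3; q=1
x=10: not %3==0, count = (-3)-1 = -4; q=11
x=0: %3==0, count = (-4)-0 = -4; q=12
x=12: %3==0, count = (-4)-12 = -16; q=13
x=1: not %3==0, count = (-16)-1 = -17; q=14
x=5: not %3==0, count = (-17)-1 = -18; q=19
count*q = (-18)*19 = -342

-342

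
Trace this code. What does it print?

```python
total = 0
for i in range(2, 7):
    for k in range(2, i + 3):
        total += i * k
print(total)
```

i=2,k=2: total = 0+4 = 4
i=2,k=3: total = 4+6 = 10
i=2,k=4: total = 10+8 = 18
i=3,k=2: total = 18+6 = 24
i=3,k=3: total = 24+9 = 33
i=3,k=4: total = 33+12 = 45
i=3,k=5: total = 45+15 = 60
i=4,k=2: total = 60+8 = 68
i=4,k=3: total = 68+12 = 80
i=4,k=4: total = 80+16 = 96
i=4,k=5: total = 96+20 = 116
i=4,k=6: total = 116+24 = 140
i=5,k=2: total = 140+10 = 150
i=5,k=3: total = 150+15 = 165
i=5,k=4: total = 165+20 = 185
i=5,k=5: total = 185+25 = 210
i=5,k=6: total = 210+30 = 240
i=5,k=7: total = 240+35 = 275
i=6,k=2: total = 275+12 = 287
i=6,k=3: total = 287+18 = 305
i=6,k=4: total = 305+24 = 329
i=6,k=5: total = 329+30 = 359
i=6,k=6: total = 359+36 = 395
i=6,k=7: total = 395+42 = 437
i=6,k=8: total = 437+48 = 485

485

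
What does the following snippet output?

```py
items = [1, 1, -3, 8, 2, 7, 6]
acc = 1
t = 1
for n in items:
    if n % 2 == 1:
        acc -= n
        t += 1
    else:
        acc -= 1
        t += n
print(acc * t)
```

n=1: odd, acc = 1-1 = 0; t=2
n=1: odd, acc = 0-1 = -1; t=3
n=-3: odd, acc = (-1)-(-3) = 2; t=4
n=8: not odd, acc = 2-1 = 1; t=12
n=2: not odd, acc = 1-1 = 0; t=14
n=7: odd, acc = 0-7 = -7; t=15
n=6: not odd, acc = (-7)-1 = -8; t=21
acc*t = (-8)*21 = -168

-168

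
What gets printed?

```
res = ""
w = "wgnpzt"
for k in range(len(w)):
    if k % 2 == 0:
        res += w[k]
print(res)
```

k=0: add 'w' → 'w'
k=1: skip
k=2: add 'n' → 'wn'
k=3: skip
k=4: add 'z' → 'wnz'
k=5: skip

wnz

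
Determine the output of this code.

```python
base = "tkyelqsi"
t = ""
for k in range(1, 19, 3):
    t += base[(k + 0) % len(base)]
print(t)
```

kliyqt

k=1: add base[1]='k' → 'k'
k=4: add base[4]='l' → 'kl'
k=7: add base[7]='i' → 'kli'
k=10: add base[2]='y' → 'kliy'
k=13: add base[5]='q' → 'kliyq'
k=16: add base[0]='t' → 'kliyqt'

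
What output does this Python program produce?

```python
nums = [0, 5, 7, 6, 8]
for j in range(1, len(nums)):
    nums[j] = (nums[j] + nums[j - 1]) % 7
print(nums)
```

[0, 5, 5, 4, 5]

j=1: nums[1] = (5+0)%7 = 5 → [0, 5, 7, 6, 8]
j=2: nums[2] = (7+5)%7 = 5 → [0, 5, 5, 6, 8]
j=3: nums[3] = (6+5)%7 = 4 → [0, 5, 5, 4, 8]
j=4: nums[4] = (8+4)%7 = 5 → [0, 5, 5, 4, 5]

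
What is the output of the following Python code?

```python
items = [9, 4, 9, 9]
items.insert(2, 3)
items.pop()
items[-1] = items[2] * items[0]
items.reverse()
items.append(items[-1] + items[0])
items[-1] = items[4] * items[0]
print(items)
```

[27, 3, 4, 9, 972]

insert 3 at 2 → [9, 4, 3, 9, 9]
pop() removes 9 → [9, 4, 3, 9]
items[-1] = items[2]*items[0] = 3*9 = 27 → [9, 4, 3, 27]
reverse → [27, 3, 4, 9]
append items[-1]+items[0] = 9+27 = 36 → [27, 3, 4, 9, 36]
items[-1] = items[4]*items[0] = 36*27 = 972 → [27, 3, 4, 9, 972]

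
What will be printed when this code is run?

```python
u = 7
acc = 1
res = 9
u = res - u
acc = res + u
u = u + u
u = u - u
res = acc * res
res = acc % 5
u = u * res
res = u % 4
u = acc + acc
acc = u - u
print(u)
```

u = 9-7 = 2
acc = 9+2 = 11
u = 2+2 = 4
u = 4-4 = 0
res = 11*9 = 99
res = 11%5 = 1
u = 0*1 = 0
res = 0%4 = 0
u = 11+11 = 22
acc = 22-22 = 0

22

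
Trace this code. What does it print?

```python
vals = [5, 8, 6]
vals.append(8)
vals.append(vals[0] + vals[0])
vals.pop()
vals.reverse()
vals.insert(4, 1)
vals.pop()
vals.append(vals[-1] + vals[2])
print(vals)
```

[8, 6, 8, 5, 13]

append 8 → [5, 8, 6, 8]
append vals[0]+vals[0] = 5+5 = 10 → [5, 8, 6, 8, 10]
pop() removes 10 → [5, 8, 6, 8]
reverse → [8, 6, 8, 5]
insert 1 at 4 → [8, 6, 8, 5, 1]
pop() removes 1 → [8, 6, 8, 5]
append vals[-1]+vals[2] = 5+8 = 13 → [8, 6, 8, 5, 13]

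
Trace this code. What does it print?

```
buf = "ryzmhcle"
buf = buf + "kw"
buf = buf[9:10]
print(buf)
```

+ 'kw' → 'ryzmhclekw'
slice [9:10] → 'w'

w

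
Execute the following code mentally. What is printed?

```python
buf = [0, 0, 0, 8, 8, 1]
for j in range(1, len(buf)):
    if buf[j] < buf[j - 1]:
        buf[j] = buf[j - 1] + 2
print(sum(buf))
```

j=1: 0>=0, unchanged → [0, 0, 0, 8, 8, 1]
j=2: 0>=0, unchanged → [0, 0, 0, 8, 8, 1]
j=3: 8>=0, unchanged → [0, 0, 0, 8, 8, 1]
j=4: 8>=8, unchanged → [0, 0, 0, 8, 8, 1]
j=5: 1<8, buf[5] = 8+2 = 10 → [0, 0, 0, 8, 8, 10]
sum = 26

26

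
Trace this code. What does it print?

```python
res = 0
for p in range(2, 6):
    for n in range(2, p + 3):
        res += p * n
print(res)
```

p=2,n=2: res = 0+4 = 4
p=2,n=3: res = 4+6 = 10
p=2,n=4: res = 10+8 = 18
p=3,n=2: res = 18+6 = 24
p=3,n=3: res = 24+9 = 33
p=3,n=4: res = 33+12 = 45
p=3,n=5: res = 45+15 = 60
p=4,n=2: res = 60+8 = 68
p=4,n=3: res = 68+12 = 80
p=4,n=4: res = 80+16 = 96
p=4,n=5: res = 96+20 = 116
p=4,n=6: res = 116+24 = 140
p=5,n=2: res = 140+10 = 150
p=5,n=3: res = 150+15 = 165
p=5,n=4: res = 165+20 = 185
p=5,n=5: res = 185+25 = 210
p=5,n=6: res = 210+30 = 240
p=5,n=7: res = 240+35 = 275

275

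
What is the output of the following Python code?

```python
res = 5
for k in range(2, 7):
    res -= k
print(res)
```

-15

k=2: res = 5-2 = 3
k=3: res = 3-3 = 0
k=4: res = 0-4 = -4
k=5: res = (-4)-5 = -9
k=6: res = (-9)-6 = -15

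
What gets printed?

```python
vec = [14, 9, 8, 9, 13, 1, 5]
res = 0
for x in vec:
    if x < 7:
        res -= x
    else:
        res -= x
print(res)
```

x=14: not <7, res = 0-14 = -14
x=9: not <7, res = (-14)-9 = -23
x=8: not <7, res = (-23)-8 = -31
x=9: not <7, res = (-31)-9 = -40
x=13: not <7, res = (-40)-13 = -53
x=1: <7, res = (-53)-1 = -54
x=5: <7, res = (-54)-5 = -59

-59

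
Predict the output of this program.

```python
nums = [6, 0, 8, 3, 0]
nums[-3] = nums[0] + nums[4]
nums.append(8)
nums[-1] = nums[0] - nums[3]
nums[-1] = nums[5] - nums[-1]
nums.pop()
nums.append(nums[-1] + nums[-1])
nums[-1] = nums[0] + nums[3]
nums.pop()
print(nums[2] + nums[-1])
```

6

nums[-3] = nums[0]+nums[4] = 6+0 = 6 → [6, 0, 6, 3, 0]
append 8 → [6, 0, 6, 3, 0, 8]
nums[-1] = nums[0]-nums[3] = 6-3 = 3 → [6, 0, 6, 3, 0, 3]
nums[-1] = nums[5]-nums[-1] = 3-3 = 0 → [6, 0, 6, 3, 0, 0]
pop() removes 0 → [6, 0, 6, 3, 0]
append nums[-1]+nums[-1] = 0+0 = 0 → [6, 0, 6, 3, 0, 0]
nums[-1] = nums[0]+nums[3] = 6+3 = 9 → [6, 0, 6, 3, 0, 9]
pop() removes 9 → [6, 0, 6, 3, 0]
nums[2]+nums[-1] = 6+0 = 6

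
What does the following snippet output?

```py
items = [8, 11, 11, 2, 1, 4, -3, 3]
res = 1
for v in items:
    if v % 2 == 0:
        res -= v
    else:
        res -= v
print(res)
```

v=8: even, res = 1-8 = -7
v=11: not even, res = (-7)-11 = -18
v=11: not even, res = (-18)-11 = -29
v=2: even, res = (-29)-2 = -31
v=1: not even, res = (-31)-1 = -32
v=4: even, res = (-32)-4 = -36
v=-3: not even, res = (-36)-(-3) = -33
v=3: not even, res = (-33)-3 = -36

-36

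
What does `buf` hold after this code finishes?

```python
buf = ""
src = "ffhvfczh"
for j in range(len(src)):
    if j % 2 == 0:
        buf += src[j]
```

j=0: add 'f' → 'f'
j=1: skip
j=2: add 'h' → 'fh'
j=3: skip
j=4: add 'f' → 'fhf'
j=5: skip
j=6: add 'z' → 'fhfz'
j=7: skip

'fhfz'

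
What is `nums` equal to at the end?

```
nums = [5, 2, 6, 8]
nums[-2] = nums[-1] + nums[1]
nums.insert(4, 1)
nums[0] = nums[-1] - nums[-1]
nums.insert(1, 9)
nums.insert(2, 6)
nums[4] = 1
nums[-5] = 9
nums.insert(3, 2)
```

nums[-2] = nums[-1]+nums[1] = 8+2 = 10 → [5, 2, 10, 8]
insert 1 at 4 → [5, 2, 10, 8, 1]
nums[0] = nums[-1]-nums[-1] = 1-1 = 0 → [0, 2, 10, 8, 1]
insert 9 at 1 → [0, 9, 2, 10, 8, 1]
insert 6 at 2 → [0, 9, 6, 2, 10, 8, 1]
nums[4] = 1 → [0, 9, 6, 2, 1, 8, 1]
nums[-5] = 9 → [0, 9, 9, 2, 1, 8, 1]
insert 2 at 3 → [0, 9, 9, 2, 2, 1, 8, 1]

[0, 9, 9, 2, 2, 1, 8, 1]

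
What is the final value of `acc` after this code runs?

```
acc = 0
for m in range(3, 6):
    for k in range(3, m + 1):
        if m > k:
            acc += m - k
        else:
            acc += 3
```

m=3,k=3: not 3>3, acc = 0+3 = 3
m=4,k=3: 4>3, acc = 3+1 = 4
m=4,k=4: not 4>4, acc = 4+3 = 7
m=5,k=3: 5>3, acc = 7+2 = 9
m=5,k=4: 5>4, acc = 9+1 = 10
m=5,k=5: not 5>5, acc = 10+3 = 13

13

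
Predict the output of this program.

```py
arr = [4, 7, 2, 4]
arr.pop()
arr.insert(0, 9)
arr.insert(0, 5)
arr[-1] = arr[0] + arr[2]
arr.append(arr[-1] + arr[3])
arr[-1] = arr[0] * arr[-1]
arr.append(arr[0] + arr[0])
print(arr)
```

pop() removes 4 → [4, 7, 2]
insert 9 at 0 → [9, 4, 7, 2]
insert 5 at 0 → [5, 9, 4, 7, 2]
arr[-1] = arr[0]+arr[2] = 5+4 = 9 → [5, 9, 4, 7, 9]
append arr[-1]+arr[3] = 9+7 = 16 → [5, 9, 4, 7, 9, 16]
arr[-1] = arr[0]*arr[-1] = 5*16 = 80 → [5, 9, 4, 7, 9, 80]
append arr[0]+arr[0] = 5+5 = 10 → [5, 9, 4, 7, 9, 80, 10]

[5, 9, 4, 7, 9, 80, 10]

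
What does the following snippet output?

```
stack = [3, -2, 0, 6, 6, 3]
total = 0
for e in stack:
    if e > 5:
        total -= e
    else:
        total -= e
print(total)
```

e=3: not >5, total = 0-3 = -3
e=-2: not >5, total = (-3)-(-2) = -1
e=0: not >5, total = (-1)-0 = -1
e=6: >5, total = (-1)-6 = -7
e=6: >5, total = (-7)-6 = -13
e=3: not >5, total = (-13)-3 = -16

-16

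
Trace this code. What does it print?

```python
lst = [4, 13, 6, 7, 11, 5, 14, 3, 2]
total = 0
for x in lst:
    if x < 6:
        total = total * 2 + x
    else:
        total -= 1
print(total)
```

x=4: <6, total = 0*2+4 = 4
x=13: not <6, total = 4-1 = 3
x=6: not <6, total = 3-1 = 2
x=7: not <6, total = 2-1 = 1
x=11: not <6, total = 1-1 = 0
x=5: <6, total = 0*2+5 = 5
x=14: not <6, total = 5-1 = 4
x=3: <6, total = 4*2+3 = 11
x=2: <6, total = 11*2+2 = 24

24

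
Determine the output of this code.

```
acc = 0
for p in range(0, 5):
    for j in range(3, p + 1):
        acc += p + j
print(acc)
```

p=3,j=3: acc = 0+6 = 6
p=4,j=3: acc = 6+7 = 13
p=4,j=4: acc = 13+8 = 21

21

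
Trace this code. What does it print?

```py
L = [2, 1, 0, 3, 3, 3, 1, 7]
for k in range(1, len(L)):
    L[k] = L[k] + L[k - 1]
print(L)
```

k=1: L[1] = 1+2 = 3 → [2, 3, 0, 3, 3, 3, 1, 7]
k=2: L[2] = 0+3 = 3 → [2, 3, 3, 3, 3, 3, 1, 7]
k=3: L[3] = 3+3 = 6 → [2, 3, 3, 6, 3, 3, 1, 7]
k=4: L[4] = 3+6 = 9 → [2, 3, 3, 6, 9, 3, 1, 7]
k=5: L[5] = 3+9 = 12 → [2, 3, 3, 6, 9, 12, 1, 7]
k=6: L[6] = 1+12 = 13 → [2, 3, 3, 6, 9, 12, 13, 7]
k=7: L[7] = 7+13 = 20 → [2, 3, 3, 6, 9, 12, 13, 20]

[2, 3, 3, 6, 9, 12, 13, 20]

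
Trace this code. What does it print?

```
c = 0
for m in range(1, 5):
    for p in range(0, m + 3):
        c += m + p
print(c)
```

112

m=1,p=0: c = 0+1 = 1
m=1,p=1: c = 1+2 = 3
m=1,p=2: c = 3+3 = 6
m=1,p=3: c = 6+4 = 10
m=2,p=0: c = 10+2 = 12
m=2,p=1: c = 12+3 = 15
m=2,p=2: c = 15+4 = 19
m=2,p=3: c = 19+5 = 24
m=2,p=4: c = 24+6 = 30
m=3,p=0: c = 30+3 = 33
m=3,p=1: c = 33+4 = 37
m=3,p=2: c = 37+5 = 42
m=3,p=3: c = 42+6 = 48
m=3,p=4: c = 48+7 = 55
m=3,p=5: c = 55+8 = 63
m=4,p=0: c = 63+4 = 67
m=4,p=1: c = 67+5 = 72
m=4,p=2: c = 72+6 = 78
m=4,p=3: c = 78+7 = 85
m=4,p=4: c = 85+8 = 93
m=4,p=5: c = 93+9 = 102
m=4,p=6: c = 102+10 = 112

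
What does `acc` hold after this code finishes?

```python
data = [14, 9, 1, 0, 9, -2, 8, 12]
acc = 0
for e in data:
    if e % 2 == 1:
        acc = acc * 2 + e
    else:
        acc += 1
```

60

e=14: not odd, acc = 0+1 = 1
e=9: odd, acc = 1*2+9 = 11
e=1: odd, acc = 11*2+1 = 23
e=0: not odd, acc = 23+1 = 24
e=9: odd, acc = 24*2+9 = 57
e=-2: not odd, acc = 57+1 = 58
e=8: not odd, acc = 58+1 = 59
e=12: not odd, acc = 59+1 = 60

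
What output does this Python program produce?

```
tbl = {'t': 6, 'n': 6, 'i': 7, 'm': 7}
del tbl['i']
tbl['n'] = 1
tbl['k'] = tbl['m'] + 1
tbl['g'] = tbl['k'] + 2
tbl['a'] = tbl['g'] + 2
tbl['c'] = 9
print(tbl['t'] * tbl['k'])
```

del 'i' → {'t': 6, 'n': 6, 'm': 7}
tbl['n'] = 1 → {'t': 6, 'n': 1, 'm': 7}
tbl['k'] = tbl['m']+1 = 8 → {'t': 6, 'n': 1, 'm': 7, 'k': 8}
tbl['g'] = tbl['k']+2 = 10 → {'t': 6, 'n': 1, 'm': 7, 'k': 8, 'g': 10}
tbl['a'] = tbl['g']+2 = 12 → {'t': 6, 'n': 1, 'm': 7, 'k': 8, 'g': 10, 'a': 12}
tbl['c'] = 9 → {'t': 6, 'n': 1, 'm': 7, 'k': 8, 'g': 10, 'a': 12, 'c': 9}
tbl['t']*tbl['k'] = 6*8 = 48

48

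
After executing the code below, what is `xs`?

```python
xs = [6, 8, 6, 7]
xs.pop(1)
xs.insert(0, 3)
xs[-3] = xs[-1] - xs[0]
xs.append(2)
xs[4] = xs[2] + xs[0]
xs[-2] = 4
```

[3, 4, 6, 4, 9]

pop(1) removes 8 → [6, 6, 7]
insert 3 at 0 → [3, 6, 6, 7]
xs[-3] = xs[-1]-xs[0] = 7-3 = 4 → [3, 4, 6, 7]
append 2 → [3, 4, 6, 7, 2]
xs[4] = xs[2]+xs[0] = 6+3 = 9 → [3, 4, 6, 7, 9]
xs[-2] = 4 → [3, 4, 6, 4, 9]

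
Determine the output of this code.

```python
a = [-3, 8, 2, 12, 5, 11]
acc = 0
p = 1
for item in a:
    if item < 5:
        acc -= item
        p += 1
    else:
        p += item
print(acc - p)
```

item=-3: <5, acc = 0-(-3) = 3; p=2
item=8: not <5; p=10
item=2: <5, acc = 3-2 = 1; p=11
item=12: not <5; p=23
item=5: not <5; p=28
item=11: not <5; p=39
acc-p = 1-39 = -38

-38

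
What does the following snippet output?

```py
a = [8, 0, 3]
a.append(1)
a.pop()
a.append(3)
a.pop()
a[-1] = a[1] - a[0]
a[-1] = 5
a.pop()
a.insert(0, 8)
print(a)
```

[8, 8, 0]

append 1 → [8, 0, 3, 1]
pop() removes 1 → [8, 0, 3]
append 3 → [8, 0, 3, 3]
pop() removes 3 → [8, 0, 3]
a[-1] = a[1]-a[0] = 0-8 = -8 → [8, 0, -8]
a[-1] = 5 → [8, 0, 5]
pop() removes 5 → [8, 0]
insert 8 at 0 → [8, 8, 0]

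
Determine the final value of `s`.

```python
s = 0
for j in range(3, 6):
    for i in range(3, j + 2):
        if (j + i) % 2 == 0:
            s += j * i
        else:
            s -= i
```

43

j=3,i=3: even sum, s = 0+9 = 9
j=3,i=4: odd sum, s = 9-4 = 5
j=4,i=3: odd sum, s = 5-3 = 2
j=4,i=4: even sum, s = 2+16 = 18
j=4,i=5: odd sum, s = 18-5 = 13
j=5,i=3: even sum, s = 13+15 = 28
j=5,i=4: odd sum, s = 28-4 = 24
j=5,i=5: even sum, s = 24+25 = 49
j=5,i=6: odd sum, s = 49-6 = 43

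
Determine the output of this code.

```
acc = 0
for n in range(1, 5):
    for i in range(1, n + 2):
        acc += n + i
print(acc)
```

74

n=1,i=1: acc = 0+2 = 2
n=1,i=2: acc = 2+3 = 5
n=2,i=1: acc = 5+3 = 8
n=2,i=2: acc = 8+4 = 12
n=2,i=3: acc = 12+5 = 17
n=3,i=1: acc = 17+4 = 21
n=3,i=2: acc = 21+5 = 26
n=3,i=3: acc = 26+6 = 32
n=3,i=4: acc = 32+7 = 39
n=4,i=1: acc = 39+5 = 44
n=4,i=2: acc = 44+6 = 50
n=4,i=3: acc = 50+7 = 57
n=4,i=4: acc = 57+8 = 65
n=4,i=5: acc = 65+9 = 74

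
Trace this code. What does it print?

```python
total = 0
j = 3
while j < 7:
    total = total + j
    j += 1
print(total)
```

j=3: total = 0+3 = 3
j=4: total = 3+4 = 7
j=5: total = 7+5 = 12
j=6: total = 12+6 = 18

18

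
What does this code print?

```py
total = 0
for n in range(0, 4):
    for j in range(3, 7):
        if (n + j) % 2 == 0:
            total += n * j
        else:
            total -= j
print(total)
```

16

n=0,j=3: odd sum, total = 0-3 = -3
n=0,j=4: even sum, total = (-3)+0 = -3
n=0,j=5: odd sum, total = (-3)-5 = -8
n=0,j=6: even sum, total = (-8)+0 = -8
n=1,j=3: even sum, total = (-8)+3 = -5
n=1,j=4: odd sum, total = (-5)-4 = -9
n=1,j=5: even sum, total = (-9)+5 = -4
n=1,j=6: odd sum, total = (-4)-6 = -10
n=2,j=3: odd sum, total = (-10)-3 = -13
n=2,j=4: even sum, total = (-13)+8 = -5
n=2,j=5: odd sum, total = (-5)-5 = -10
n=2,j=6: even sum, total = (-10)+12 = 2
n=3,j=3: even sum, total = 2+9 = 11
n=3,j=4: odd sum, total = 11-4 = 7
n=3,j=5: even sum, total = 7+15 = 22
n=3,j=6: odd sum, total = 22-6 = 16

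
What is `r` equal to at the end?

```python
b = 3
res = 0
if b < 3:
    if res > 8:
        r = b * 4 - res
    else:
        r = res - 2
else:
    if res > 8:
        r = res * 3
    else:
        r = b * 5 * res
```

0

b=3, res=0
b < 3 is False; res > 8 is False
→ r = b * 5 * res = 0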